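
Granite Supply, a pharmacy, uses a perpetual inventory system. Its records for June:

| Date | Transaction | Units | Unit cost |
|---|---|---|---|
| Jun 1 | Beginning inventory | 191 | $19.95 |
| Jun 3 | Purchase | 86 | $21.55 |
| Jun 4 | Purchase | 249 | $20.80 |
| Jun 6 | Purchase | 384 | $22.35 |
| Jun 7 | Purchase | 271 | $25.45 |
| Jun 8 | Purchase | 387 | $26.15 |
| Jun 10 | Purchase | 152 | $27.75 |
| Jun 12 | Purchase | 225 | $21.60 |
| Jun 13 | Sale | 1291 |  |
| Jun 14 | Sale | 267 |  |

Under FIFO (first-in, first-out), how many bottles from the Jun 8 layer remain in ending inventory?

Jun 13, 1291 sold [FIFO — oldest first]: 191 @ $19.95 + 86 @ $21.55 + 249 @ $20.80 + 384 @ $22.35 + 271 @ $25.45 + 110 @ $26.15 = $29,198.80
Jun 14, 267 sold [FIFO — oldest first]: 267 @ $26.15 = $6,982.05
Total COGS = $29,198.80 + $6,982.05 = $36,180.85
Ending inventory: 10 @ $26.15 + 152 @ $27.75 + 225 @ $21.60 = $9,339.50

10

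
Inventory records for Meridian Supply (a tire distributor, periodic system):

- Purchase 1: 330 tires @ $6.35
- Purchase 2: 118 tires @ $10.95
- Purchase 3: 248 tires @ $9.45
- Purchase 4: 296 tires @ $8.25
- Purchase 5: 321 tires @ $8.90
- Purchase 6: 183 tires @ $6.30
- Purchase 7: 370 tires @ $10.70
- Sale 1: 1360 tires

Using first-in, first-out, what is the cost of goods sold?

Sale 1 (1360) [FIFO — oldest first]: 330 @ $6.35 + 118 @ $10.95 + 248 @ $9.45 + 296 @ $8.25 + 321 @ $8.90 + 47 @ $6.30 = $11,326.20
Ending inventory: 136 @ $6.30 + 370 @ $10.70 = $4,815.80

COGS = $11,326.20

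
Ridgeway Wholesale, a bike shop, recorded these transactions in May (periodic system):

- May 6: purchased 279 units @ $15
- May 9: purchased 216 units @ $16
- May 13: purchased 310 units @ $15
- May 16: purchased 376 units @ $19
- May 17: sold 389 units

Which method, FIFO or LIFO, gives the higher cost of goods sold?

FIFO COGS: 279 @ $15 + 110 @ $16 = $5,945
LIFO COGS: 376 @ $19 + 13 @ $15 = $7,339

LIFO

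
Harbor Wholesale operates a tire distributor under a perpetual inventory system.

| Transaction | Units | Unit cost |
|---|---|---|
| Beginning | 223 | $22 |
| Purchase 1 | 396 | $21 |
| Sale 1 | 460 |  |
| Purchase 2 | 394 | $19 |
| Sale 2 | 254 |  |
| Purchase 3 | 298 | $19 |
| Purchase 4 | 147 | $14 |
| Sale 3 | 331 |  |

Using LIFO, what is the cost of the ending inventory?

Ending inventory = $8,324

Sale 1 (460) [LIFO — newest first]: 396 @ $21 + 64 @ $22 = $9,724
Sale 2 (254) [LIFO — newest first]: 254 @ $19 = $4,826
Sale 3 (331) [LIFO — newest first]: 147 @ $14 + 184 @ $19 = $5,554
Total COGS = $9,724 + $4,826 + $5,554 = $20,104
Ending inventory: 159 @ $22 + 140 @ $19 + 114 @ $19 = $8,324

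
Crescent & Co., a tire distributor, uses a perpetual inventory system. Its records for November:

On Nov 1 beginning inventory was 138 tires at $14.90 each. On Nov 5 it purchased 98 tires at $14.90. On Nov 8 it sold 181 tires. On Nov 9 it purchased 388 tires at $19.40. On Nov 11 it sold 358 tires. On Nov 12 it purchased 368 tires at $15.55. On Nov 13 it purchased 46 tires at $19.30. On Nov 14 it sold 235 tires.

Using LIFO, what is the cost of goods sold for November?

COGS = $13,468.85

Nov 8, 181 sold [LIFO — newest first]: 98 @ $14.90 + 83 @ $14.90 = $2,696.90
Nov 11, 358 sold [LIFO — newest first]: 358 @ $19.40 = $6,945.20
Nov 14, 235 sold [LIFO — newest first]: 46 @ $19.30 + 189 @ $15.55 = $3,826.75
Total COGS = $2,696.90 + $6,945.20 + $3,826.75 = $13,468.85
Ending inventory: 55 @ $14.90 + 30 @ $19.40 + 179 @ $15.55 = $4,184.95
Check: goods available $17,653.80 = COGS $13,468.85 + ending $4,184.95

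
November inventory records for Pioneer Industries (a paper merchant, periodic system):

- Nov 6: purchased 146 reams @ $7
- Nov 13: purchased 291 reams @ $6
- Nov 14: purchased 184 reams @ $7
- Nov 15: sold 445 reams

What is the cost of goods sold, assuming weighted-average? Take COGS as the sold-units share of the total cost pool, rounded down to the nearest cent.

Nov 15, sell 445: 445/621 × $4,056.00 → $2,906.47
Ending inventory (cost pool remaining) = $1,149.53

COGS = $2,906.47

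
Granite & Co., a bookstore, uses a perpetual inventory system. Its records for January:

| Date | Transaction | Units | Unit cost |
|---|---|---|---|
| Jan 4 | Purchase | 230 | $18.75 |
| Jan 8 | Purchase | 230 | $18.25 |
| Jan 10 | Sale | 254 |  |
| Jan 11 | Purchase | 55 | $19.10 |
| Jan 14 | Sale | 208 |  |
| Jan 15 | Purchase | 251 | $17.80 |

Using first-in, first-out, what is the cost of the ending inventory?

Ending inventory = $5,480.10

Jan 10, 254 sold [FIFO — oldest first]: 230 @ $18.75 + 24 @ $18.25 = $4,750.50
Jan 14, 208 sold [FIFO — oldest first]: 206 @ $18.25 + 2 @ $19.10 = $3,797.70
Total COGS = $4,750.50 + $3,797.70 = $8,548.20
Ending inventory: 53 @ $19.10 + 251 @ $17.80 = $5,480.10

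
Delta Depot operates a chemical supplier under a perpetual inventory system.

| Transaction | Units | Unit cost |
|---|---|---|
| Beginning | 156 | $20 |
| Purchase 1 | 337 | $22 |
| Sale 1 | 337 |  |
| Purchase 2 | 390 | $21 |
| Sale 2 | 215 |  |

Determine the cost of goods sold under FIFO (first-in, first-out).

COGS = $11,773

Sale 1 (337) [FIFO — oldest first]: 156 @ $20 + 181 @ $22 = $7,102
Sale 2 (215) [FIFO — oldest first]: 156 @ $22 + 59 @ $21 = $4,671
Total COGS = $7,102 + $4,671 = $11,773
Ending inventory: 331 @ $21 = $6,951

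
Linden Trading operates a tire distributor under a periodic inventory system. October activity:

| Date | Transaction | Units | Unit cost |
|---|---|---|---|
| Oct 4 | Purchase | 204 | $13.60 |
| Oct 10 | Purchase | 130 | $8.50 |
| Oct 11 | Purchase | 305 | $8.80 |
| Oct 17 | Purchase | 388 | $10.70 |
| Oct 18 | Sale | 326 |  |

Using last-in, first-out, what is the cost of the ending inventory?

Ending inventory = $7,226.80

Oct 18, 326 sold [LIFO — newest first]: 326 @ $10.70 = $3,488.20
Ending inventory: 204 @ $13.60 + 130 @ $8.50 + 305 @ $8.80 + 62 @ $10.70 = $7,226.80
Check: goods available $10,715.00 = COGS $3,488.20 + ending $7,226.80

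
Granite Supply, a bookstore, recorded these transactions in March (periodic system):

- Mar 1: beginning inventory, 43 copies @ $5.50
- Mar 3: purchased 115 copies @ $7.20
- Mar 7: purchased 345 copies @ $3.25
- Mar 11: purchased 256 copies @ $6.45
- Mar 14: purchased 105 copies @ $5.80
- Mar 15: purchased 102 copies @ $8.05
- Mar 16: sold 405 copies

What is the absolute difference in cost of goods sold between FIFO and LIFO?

$839.95

FIFO COGS: 43 @ $5.50 + 115 @ $7.20 + 247 @ $3.25 = $1,867.25
LIFO COGS: 102 @ $8.05 + 105 @ $5.80 + 198 @ $6.45 = $2,707.20
Difference = |$1,867.25 − $2,707.20| = $839.95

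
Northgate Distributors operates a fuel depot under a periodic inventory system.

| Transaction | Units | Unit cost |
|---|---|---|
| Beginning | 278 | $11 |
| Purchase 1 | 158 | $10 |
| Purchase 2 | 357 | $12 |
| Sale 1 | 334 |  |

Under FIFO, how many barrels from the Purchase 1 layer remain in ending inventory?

102

Sale 1 (334) [FIFO — oldest first]: 278 @ $11 + 56 @ $10 = $3,618
Ending inventory: 102 @ $10 + 357 @ $12 = $5,304
Check: goods available $8,922 = COGS $3,618 + ending $5,304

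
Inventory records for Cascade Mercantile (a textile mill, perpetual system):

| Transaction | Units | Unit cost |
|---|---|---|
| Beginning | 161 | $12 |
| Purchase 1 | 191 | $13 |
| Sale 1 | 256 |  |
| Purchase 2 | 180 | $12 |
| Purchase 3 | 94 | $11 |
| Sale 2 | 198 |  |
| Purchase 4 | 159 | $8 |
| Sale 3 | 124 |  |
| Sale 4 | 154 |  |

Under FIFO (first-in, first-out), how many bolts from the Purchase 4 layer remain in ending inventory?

53

Sale 1 (256) [FIFO — oldest first]: 161 @ $12 + 95 @ $13 = $3,167
Sale 2 (198) [FIFO — oldest first]: 96 @ $13 + 102 @ $12 = $2,472
Sale 3 (124) [FIFO — oldest first]: 78 @ $12 + 46 @ $11 = $1,442
Sale 4 (154) [FIFO — oldest first]: 48 @ $11 + 106 @ $8 = $1,376
Total COGS = $3,167 + $2,472 + $1,442 + $1,376 = $8,457
Ending inventory: 53 @ $8 = $424
Check: goods available $8,881 = COGS $8,457 + ending $424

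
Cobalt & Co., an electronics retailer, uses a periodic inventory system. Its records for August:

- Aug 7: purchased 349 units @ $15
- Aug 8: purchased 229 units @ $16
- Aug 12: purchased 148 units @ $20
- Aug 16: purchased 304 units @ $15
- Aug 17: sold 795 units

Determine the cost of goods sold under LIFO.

Aug 17, 795 sold [LIFO — newest first]: 304 @ $15 + 148 @ $20 + 229 @ $16 + 114 @ $15 = $12,894
Ending inventory: 235 @ $15 = $3,525

COGS = $12,894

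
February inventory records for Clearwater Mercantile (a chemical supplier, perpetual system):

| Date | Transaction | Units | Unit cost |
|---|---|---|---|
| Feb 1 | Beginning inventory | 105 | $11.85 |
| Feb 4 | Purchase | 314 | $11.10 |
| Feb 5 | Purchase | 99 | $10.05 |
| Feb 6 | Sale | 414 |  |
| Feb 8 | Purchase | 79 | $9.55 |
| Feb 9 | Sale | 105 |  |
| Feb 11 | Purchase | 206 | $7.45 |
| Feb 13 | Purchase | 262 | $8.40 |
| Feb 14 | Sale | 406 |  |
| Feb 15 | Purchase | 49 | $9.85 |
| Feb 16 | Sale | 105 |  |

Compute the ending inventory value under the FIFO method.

Ending inventory = $776.65

Feb 6, 414 sold [FIFO — oldest first]: 105 @ $11.85 + 309 @ $11.10 = $4,674.15
Feb 9, 105 sold [FIFO — oldest first]: 5 @ $11.10 + 99 @ $10.05 + 1 @ $9.55 = $1,060.00
Feb 14, 406 sold [FIFO — oldest first]: 78 @ $9.55 + 206 @ $7.45 + 122 @ $8.40 = $3,304.40
Feb 16, 105 sold [FIFO — oldest first]: 105 @ $8.40 = $882.00
Total COGS = $4,674.15 + $1,060.00 + $3,304.40 + $882.00 = $9,920.55
Ending inventory: 35 @ $8.40 + 49 @ $9.85 = $776.65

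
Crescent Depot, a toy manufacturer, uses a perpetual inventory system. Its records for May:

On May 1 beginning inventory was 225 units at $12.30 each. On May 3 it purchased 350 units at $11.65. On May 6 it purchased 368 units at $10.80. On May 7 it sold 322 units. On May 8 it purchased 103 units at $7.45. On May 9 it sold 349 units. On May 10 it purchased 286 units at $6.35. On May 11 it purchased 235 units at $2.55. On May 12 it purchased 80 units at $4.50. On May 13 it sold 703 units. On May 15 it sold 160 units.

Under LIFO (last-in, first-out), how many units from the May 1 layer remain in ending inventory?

113

May 7, 322 sold [LIFO — newest first]: 322 @ $10.80 = $3,477.60
May 9, 349 sold [LIFO — newest first]: 103 @ $7.45 + 46 @ $10.80 + 200 @ $11.65 = $3,594.15
May 13, 703 sold [LIFO — newest first]: 80 @ $4.50 + 235 @ $2.55 + 286 @ $6.35 + 102 @ $11.65 = $3,963.65
May 15, 160 sold [LIFO — newest first]: 48 @ $11.65 + 112 @ $12.30 = $1,936.80
Total COGS = $3,477.60 + $3,594.15 + $3,963.65 + $1,936.80 = $12,972.20
Ending inventory: 113 @ $12.30 = $1,389.90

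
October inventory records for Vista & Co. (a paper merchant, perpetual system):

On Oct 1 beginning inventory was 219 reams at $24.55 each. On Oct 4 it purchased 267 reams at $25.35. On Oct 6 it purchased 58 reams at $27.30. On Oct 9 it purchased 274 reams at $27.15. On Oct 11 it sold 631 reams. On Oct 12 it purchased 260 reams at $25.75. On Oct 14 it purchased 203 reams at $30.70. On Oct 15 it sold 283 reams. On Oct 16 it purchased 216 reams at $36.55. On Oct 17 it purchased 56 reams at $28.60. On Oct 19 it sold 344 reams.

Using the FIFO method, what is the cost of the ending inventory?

Ending inventory = $10,202.50

Oct 11, 631 sold [FIFO — oldest first]: 219 @ $24.55 + 267 @ $25.35 + 58 @ $27.30 + 87 @ $27.15 = $16,090.35
Oct 15, 283 sold [FIFO — oldest first]: 187 @ $27.15 + 96 @ $25.75 = $7,549.05
Oct 19, 344 sold [FIFO — oldest first]: 164 @ $25.75 + 180 @ $30.70 = $9,749.00
Total COGS = $16,090.35 + $7,549.05 + $9,749.00 = $33,388.40
Ending inventory: 23 @ $30.70 + 216 @ $36.55 + 56 @ $28.60 = $10,202.50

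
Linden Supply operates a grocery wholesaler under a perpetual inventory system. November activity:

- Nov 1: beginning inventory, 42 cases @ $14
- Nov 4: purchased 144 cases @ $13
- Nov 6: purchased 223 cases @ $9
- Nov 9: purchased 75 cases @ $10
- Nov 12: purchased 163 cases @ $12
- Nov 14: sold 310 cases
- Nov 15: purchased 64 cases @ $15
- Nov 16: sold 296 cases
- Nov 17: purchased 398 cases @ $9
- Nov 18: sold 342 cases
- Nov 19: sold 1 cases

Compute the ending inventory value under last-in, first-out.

Ending inventory = $1,902

Nov 14, 310 sold [LIFO — newest first]: 163 @ $12 + 75 @ $10 + 72 @ $9 = $3,354
Nov 16, 296 sold [LIFO — newest first]: 64 @ $15 + 151 @ $9 + 81 @ $13 = $3,372
Nov 18, 342 sold [LIFO — newest first]: 342 @ $9 = $3,078
Nov 19, 1 sold [LIFO — newest first]: 1 @ $9 = $9
Total COGS = $3,354 + $3,372 + $3,078 + $9 = $9,813
Ending inventory: 42 @ $14 + 63 @ $13 + 55 @ $9 = $1,902
Check: goods available $11,715 = COGS $9,813 + ending $1,902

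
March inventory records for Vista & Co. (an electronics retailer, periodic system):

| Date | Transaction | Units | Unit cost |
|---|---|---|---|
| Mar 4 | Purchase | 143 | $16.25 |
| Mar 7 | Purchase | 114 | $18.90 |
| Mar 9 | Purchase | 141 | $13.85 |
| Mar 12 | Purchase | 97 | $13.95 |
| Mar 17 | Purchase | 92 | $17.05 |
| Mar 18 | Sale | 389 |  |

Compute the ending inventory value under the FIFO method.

Mar 18, 389 sold [FIFO — oldest first]: 143 @ $16.25 + 114 @ $18.90 + 132 @ $13.85 = $6,306.55
Ending inventory: 9 @ $13.85 + 97 @ $13.95 + 92 @ $17.05 = $3,046.40
Check: goods available $9,352.95 = COGS $6,306.55 + ending $3,046.40

Ending inventory = $3,046.40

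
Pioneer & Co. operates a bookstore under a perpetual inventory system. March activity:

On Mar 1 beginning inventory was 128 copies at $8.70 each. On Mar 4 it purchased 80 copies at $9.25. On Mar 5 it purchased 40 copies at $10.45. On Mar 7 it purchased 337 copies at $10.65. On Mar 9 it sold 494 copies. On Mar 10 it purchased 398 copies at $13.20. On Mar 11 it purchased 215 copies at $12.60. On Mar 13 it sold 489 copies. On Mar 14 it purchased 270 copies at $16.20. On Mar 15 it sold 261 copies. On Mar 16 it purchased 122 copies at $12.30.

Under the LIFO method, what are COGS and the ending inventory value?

COGS = $15,622.95; ending inventory = $4,074.90

Mar 9, 494 sold [LIFO — newest first]: 337 @ $10.65 + 40 @ $10.45 + 80 @ $9.25 + 37 @ $8.70 = $5,068.95
Mar 13, 489 sold [LIFO — newest first]: 215 @ $12.60 + 274 @ $13.20 = $6,325.80
Mar 15, 261 sold [LIFO — newest first]: 261 @ $16.20 = $4,228.20
Total COGS = $5,068.95 + $6,325.80 + $4,228.20 = $15,622.95
Ending inventory: 91 @ $8.70 + 124 @ $13.20 + 9 @ $16.20 + 122 @ $12.30 = $4,074.90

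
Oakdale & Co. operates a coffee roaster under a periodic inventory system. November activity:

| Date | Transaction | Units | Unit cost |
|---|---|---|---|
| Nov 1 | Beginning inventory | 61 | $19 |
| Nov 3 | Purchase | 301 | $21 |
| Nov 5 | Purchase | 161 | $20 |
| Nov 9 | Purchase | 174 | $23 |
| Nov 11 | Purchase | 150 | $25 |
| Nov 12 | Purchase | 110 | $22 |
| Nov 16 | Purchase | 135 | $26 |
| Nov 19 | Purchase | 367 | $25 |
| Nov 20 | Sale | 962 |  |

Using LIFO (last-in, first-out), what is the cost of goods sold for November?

COGS = $23,377

Nov 20, 962 sold [LIFO — newest first]: 367 @ $25 + 135 @ $26 + 110 @ $22 + 150 @ $25 + 174 @ $23 + 26 @ $20 = $23,377
Ending inventory: 61 @ $19 + 301 @ $21 + 135 @ $20 = $10,180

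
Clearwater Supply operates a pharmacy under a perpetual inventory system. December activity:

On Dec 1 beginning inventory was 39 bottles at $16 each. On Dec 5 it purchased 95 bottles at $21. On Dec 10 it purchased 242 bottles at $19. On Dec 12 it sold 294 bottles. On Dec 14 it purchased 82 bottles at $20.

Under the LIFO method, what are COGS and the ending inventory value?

Dec 12, 294 sold [LIFO — newest first]: 242 @ $19 + 52 @ $21 = $5,690
Ending inventory: 39 @ $16 + 43 @ $21 + 82 @ $20 = $3,167
Check: goods available $8,857 = COGS $5,690 + ending $3,167

COGS = $5,690; ending inventory = $3,167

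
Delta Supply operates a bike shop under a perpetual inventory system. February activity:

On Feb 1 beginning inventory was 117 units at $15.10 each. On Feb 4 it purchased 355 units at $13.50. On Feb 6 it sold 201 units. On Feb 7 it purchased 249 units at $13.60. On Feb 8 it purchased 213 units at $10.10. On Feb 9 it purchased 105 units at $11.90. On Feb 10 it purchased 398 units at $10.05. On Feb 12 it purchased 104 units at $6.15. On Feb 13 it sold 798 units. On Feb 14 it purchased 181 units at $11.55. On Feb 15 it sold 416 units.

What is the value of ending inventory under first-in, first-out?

Feb 6, 201 sold [FIFO — oldest first]: 117 @ $15.10 + 84 @ $13.50 = $2,900.70
Feb 13, 798 sold [FIFO — oldest first]: 271 @ $13.50 + 249 @ $13.60 + 213 @ $10.10 + 65 @ $11.90 = $9,969.70
Feb 15, 416 sold [FIFO — oldest first]: 40 @ $11.90 + 376 @ $10.05 = $4,254.80
Total COGS = $2,900.70 + $9,969.70 + $4,254.80 = $17,125.20
Ending inventory: 22 @ $10.05 + 104 @ $6.15 + 181 @ $11.55 = $2,951.25

Ending inventory = $2,951.25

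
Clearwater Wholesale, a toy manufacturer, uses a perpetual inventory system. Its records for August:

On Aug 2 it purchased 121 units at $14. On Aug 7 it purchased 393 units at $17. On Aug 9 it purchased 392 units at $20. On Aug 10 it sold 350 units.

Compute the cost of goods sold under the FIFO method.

Aug 10, 350 sold [FIFO — oldest first]: 121 @ $14 + 229 @ $17 = $5,587
Ending inventory: 164 @ $17 + 392 @ $20 = $10,628

COGS = $5,587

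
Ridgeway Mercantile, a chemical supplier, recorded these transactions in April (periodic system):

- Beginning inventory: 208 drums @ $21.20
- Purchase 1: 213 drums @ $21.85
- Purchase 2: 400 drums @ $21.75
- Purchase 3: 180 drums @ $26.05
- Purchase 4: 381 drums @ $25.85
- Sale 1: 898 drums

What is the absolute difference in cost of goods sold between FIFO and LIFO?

FIFO COGS: 208 @ $21.20 + 213 @ $21.85 + 400 @ $21.75 + 77 @ $26.05 = $19,769.50
LIFO COGS: 381 @ $25.85 + 180 @ $26.05 + 337 @ $21.75 = $21,867.60
Difference = |$19,769.50 − $21,867.60| = $2,098.10

$2,098.10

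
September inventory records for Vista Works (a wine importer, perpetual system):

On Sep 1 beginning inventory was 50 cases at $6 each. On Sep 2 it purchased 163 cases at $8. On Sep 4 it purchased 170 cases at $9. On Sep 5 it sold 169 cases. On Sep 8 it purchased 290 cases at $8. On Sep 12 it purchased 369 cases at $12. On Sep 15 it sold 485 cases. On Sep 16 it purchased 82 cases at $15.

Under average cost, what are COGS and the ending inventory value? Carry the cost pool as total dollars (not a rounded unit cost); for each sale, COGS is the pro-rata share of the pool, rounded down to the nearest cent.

COGS = $6,104.61; ending inventory = $5,007.39

After Sep 1: 50 on hand, pool $300.00 (≈ $6.0000 each)
After Sep 2: 213 on hand, pool $1,604.00 (≈ $7.5305 each)
After Sep 4: 383 on hand, pool $3,134.00 (≈ $8.1828 each)
Sep 5, sell 169: 169/383 × $3,134.00 → $1,382.88
After Sep 8: 504 on hand, pool $4,071.12 (≈ $8.0776 each)
After Sep 12: 873 on hand, pool $8,499.12 (≈ $9.7355 each)
Sep 15, sell 485: 485/873 × $8,499.12 → $4,721.73
After Sep 16: 470 on hand, pool $5,007.39 (≈ $10.6540 each)
Total COGS = $1,382.88 + $4,721.73 = $6,104.61
Ending inventory (cost pool remaining) = $5,007.39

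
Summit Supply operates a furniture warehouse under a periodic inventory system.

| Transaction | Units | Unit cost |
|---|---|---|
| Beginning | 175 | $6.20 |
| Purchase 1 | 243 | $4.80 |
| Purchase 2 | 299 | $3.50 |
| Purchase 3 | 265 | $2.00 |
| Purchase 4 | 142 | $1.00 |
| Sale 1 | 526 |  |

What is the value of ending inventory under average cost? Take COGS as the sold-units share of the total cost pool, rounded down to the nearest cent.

Ending inventory = $2,112.10

Sale 1, sell 526: 526/1124 × $3,969.90 → $1,857.80
Ending inventory (cost pool remaining) = $2,112.10
Check: goods available $3,969.90 = COGS $1,857.80 + ending $2,112.10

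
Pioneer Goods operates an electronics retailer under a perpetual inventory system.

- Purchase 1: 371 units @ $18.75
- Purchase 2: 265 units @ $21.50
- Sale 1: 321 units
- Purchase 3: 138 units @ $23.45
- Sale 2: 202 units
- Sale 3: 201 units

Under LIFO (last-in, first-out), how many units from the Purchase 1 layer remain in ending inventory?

50

Sale 1 (321) [LIFO — newest first]: 265 @ $21.50 + 56 @ $18.75 = $6,747.50
Sale 2 (202) [LIFO — newest first]: 138 @ $23.45 + 64 @ $18.75 = $4,436.10
Sale 3 (201) [LIFO — newest first]: 201 @ $18.75 = $3,768.75
Total COGS = $6,747.50 + $4,436.10 + $3,768.75 = $14,952.35
Ending inventory: 50 @ $18.75 = $937.50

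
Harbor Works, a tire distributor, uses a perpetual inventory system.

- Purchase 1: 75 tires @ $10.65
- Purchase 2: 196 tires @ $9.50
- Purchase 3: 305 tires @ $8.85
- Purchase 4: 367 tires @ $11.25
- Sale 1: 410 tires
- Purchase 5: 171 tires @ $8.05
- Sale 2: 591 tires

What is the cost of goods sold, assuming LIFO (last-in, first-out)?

Sale 1 (410) [LIFO — newest first]: 367 @ $11.25 + 43 @ $8.85 = $4,509.30
Sale 2 (591) [LIFO — newest first]: 171 @ $8.05 + 262 @ $8.85 + 158 @ $9.50 = $5,196.25
Total COGS = $4,509.30 + $5,196.25 = $9,705.55
Ending inventory: 75 @ $10.65 + 38 @ $9.50 = $1,159.75
Check: goods available $10,865.30 = COGS $9,705.55 + ending $1,159.75

COGS = $9,705.55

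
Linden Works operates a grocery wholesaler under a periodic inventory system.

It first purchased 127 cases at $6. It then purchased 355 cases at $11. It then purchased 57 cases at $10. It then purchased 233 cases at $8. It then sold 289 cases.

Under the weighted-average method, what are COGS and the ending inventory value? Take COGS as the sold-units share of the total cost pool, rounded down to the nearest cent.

COGS = $2,658.27; ending inventory = $4,442.73

Sale 1, sell 289: 289/772 × $7,101.00 → $2,658.27
Ending inventory (cost pool remaining) = $4,442.73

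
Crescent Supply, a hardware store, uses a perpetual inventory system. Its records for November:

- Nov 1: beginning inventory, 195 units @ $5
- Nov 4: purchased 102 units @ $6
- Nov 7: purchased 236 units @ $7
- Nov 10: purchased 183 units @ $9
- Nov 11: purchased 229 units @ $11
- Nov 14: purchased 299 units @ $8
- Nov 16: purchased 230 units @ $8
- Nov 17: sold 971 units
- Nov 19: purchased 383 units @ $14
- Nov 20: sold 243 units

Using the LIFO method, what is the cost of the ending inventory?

Ending inventory = $4,989

Nov 17, 971 sold [LIFO — newest first]: 230 @ $8 + 299 @ $8 + 229 @ $11 + 183 @ $9 + 30 @ $7 = $8,608
Nov 20, 243 sold [LIFO — newest first]: 243 @ $14 = $3,402
Total COGS = $8,608 + $3,402 = $12,010
Ending inventory: 195 @ $5 + 102 @ $6 + 206 @ $7 + 140 @ $14 = $4,989
Check: goods available $16,999 = COGS $12,010 + ending $4,989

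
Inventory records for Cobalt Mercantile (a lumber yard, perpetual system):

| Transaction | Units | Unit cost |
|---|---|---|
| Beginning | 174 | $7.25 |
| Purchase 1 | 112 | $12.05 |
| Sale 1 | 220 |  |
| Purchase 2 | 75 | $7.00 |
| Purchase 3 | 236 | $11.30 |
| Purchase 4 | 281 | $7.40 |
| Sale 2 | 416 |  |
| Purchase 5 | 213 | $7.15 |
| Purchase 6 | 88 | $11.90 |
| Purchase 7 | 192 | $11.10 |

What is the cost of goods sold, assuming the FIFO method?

Sale 1 (220) [FIFO — oldest first]: 174 @ $7.25 + 46 @ $12.05 = $1,815.80
Sale 2 (416) [FIFO — oldest first]: 66 @ $12.05 + 75 @ $7.00 + 236 @ $11.30 + 39 @ $7.40 = $4,275.70
Total COGS = $1,815.80 + $4,275.70 = $6,091.50
Ending inventory: 242 @ $7.40 + 213 @ $7.15 + 88 @ $11.90 + 192 @ $11.10 = $6,492.15

COGS = $6,091.50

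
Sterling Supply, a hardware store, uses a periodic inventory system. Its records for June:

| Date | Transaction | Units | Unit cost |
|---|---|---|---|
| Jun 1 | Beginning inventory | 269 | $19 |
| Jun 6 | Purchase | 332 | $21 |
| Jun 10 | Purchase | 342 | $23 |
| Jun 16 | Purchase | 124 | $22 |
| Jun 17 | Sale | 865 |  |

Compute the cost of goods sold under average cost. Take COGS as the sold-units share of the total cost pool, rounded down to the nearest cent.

COGS = $18,383.88

Jun 17, sell 865: 865/1067 × $22,677.00 → $18,383.88
Ending inventory (cost pool remaining) = $4,293.12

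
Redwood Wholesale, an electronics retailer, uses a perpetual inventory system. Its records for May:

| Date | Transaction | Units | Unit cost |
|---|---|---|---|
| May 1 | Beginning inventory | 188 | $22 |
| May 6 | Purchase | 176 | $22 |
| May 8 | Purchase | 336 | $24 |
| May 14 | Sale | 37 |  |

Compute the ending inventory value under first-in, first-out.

May 14, 37 sold [FIFO — oldest first]: 37 @ $22 = $814
Ending inventory: 151 @ $22 + 176 @ $22 + 336 @ $24 = $15,258
Check: goods available $16,072 = COGS $814 + ending $15,258

Ending inventory = $15,258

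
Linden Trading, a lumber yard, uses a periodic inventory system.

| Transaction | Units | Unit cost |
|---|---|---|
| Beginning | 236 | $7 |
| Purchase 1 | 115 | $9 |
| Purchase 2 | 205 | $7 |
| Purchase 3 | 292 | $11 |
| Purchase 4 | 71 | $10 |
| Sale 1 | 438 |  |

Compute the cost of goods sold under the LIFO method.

COGS = $4,447

Sale 1 (438) [LIFO — newest first]: 71 @ $10 + 292 @ $11 + 75 @ $7 = $4,447
Ending inventory: 236 @ $7 + 115 @ $9 + 130 @ $7 = $3,597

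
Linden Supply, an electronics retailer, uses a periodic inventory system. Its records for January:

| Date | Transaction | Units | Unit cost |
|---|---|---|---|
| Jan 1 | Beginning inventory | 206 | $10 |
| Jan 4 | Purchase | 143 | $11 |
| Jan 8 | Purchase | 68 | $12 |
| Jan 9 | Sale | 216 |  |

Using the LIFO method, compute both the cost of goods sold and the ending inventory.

COGS = $2,439; ending inventory = $2,010

Jan 9, 216 sold [LIFO — newest first]: 68 @ $12 + 143 @ $11 + 5 @ $10 = $2,439
Ending inventory: 201 @ $10 = $2,010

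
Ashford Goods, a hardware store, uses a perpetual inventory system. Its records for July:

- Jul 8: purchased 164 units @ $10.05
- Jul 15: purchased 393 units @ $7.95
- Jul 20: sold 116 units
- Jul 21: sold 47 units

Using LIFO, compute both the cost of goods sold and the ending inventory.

COGS = $1,295.85; ending inventory = $3,476.70

Jul 20, 116 sold [LIFO — newest first]: 116 @ $7.95 = $922.20
Jul 21, 47 sold [LIFO — newest first]: 47 @ $7.95 = $373.65
Total COGS = $922.20 + $373.65 = $1,295.85
Ending inventory: 164 @ $10.05 + 230 @ $7.95 = $3,476.70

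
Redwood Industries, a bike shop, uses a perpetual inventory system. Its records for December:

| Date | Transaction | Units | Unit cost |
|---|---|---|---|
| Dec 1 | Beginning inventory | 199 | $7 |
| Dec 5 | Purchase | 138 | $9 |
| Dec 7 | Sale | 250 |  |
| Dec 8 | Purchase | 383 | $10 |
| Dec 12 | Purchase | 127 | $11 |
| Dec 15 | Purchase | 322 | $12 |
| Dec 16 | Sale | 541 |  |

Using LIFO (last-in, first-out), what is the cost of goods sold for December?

COGS = $8,207

Dec 7, 250 sold [LIFO — newest first]: 138 @ $9 + 112 @ $7 = $2,026
Dec 16, 541 sold [LIFO — newest first]: 322 @ $12 + 127 @ $11 + 92 @ $10 = $6,181
Total COGS = $2,026 + $6,181 = $8,207
Ending inventory: 87 @ $7 + 291 @ $10 = $3,519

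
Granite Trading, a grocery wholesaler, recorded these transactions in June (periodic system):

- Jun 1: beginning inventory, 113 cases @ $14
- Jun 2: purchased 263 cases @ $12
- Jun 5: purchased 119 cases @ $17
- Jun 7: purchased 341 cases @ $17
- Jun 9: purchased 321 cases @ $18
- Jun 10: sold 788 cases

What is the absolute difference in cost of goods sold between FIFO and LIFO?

FIFO COGS: 113 @ $14 + 263 @ $12 + 119 @ $17 + 293 @ $17 = $11,742
LIFO COGS: 321 @ $18 + 341 @ $17 + 119 @ $17 + 7 @ $12 = $13,682
Difference = |$11,742 − $13,682| = $1,940

$1,940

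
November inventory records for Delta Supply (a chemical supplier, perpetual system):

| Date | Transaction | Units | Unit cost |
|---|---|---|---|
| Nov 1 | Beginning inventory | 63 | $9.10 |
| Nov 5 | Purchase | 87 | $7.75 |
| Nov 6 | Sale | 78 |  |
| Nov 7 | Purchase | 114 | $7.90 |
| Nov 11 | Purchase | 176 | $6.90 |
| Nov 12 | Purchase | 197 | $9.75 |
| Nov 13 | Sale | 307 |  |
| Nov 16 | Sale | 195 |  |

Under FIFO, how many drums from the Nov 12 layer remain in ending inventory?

57

Nov 6, 78 sold [FIFO — oldest first]: 63 @ $9.10 + 15 @ $7.75 = $689.55
Nov 13, 307 sold [FIFO — oldest first]: 72 @ $7.75 + 114 @ $7.90 + 121 @ $6.90 = $2,293.50
Nov 16, 195 sold [FIFO — oldest first]: 55 @ $6.90 + 140 @ $9.75 = $1,744.50
Total COGS = $689.55 + $2,293.50 + $1,744.50 = $4,727.55
Ending inventory: 57 @ $9.75 = $555.75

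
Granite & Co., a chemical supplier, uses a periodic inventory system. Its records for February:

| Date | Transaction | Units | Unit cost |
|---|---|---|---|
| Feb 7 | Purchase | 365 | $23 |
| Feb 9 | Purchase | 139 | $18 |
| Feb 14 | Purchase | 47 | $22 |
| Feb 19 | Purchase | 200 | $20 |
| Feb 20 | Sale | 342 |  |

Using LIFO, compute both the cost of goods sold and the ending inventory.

COGS = $6,744; ending inventory = $9,187

Feb 20, 342 sold [LIFO — newest first]: 200 @ $20 + 47 @ $22 + 95 @ $18 = $6,744
Ending inventory: 365 @ $23 + 44 @ $18 = $9,187
Check: goods available $15,931 = COGS $6,744 + ending $9,187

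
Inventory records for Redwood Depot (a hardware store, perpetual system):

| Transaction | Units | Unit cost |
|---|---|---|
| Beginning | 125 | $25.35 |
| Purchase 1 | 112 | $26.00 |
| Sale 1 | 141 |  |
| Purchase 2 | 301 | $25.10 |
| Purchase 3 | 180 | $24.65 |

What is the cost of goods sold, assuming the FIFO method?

Sale 1 (141) [FIFO — oldest first]: 125 @ $25.35 + 16 @ $26.00 = $3,584.75
Ending inventory: 96 @ $26.00 + 301 @ $25.10 + 180 @ $24.65 = $14,488.10

COGS = $3,584.75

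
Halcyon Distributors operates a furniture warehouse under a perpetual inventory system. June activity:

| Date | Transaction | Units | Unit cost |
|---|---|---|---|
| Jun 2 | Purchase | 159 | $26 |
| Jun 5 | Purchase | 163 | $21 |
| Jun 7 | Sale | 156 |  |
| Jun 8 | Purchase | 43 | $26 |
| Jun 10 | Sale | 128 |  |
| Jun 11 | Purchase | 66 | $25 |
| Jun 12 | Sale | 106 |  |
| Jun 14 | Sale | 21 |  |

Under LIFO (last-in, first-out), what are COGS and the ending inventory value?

Jun 7, 156 sold [LIFO — newest first]: 156 @ $21 = $3,276
Jun 10, 128 sold [LIFO — newest first]: 43 @ $26 + 7 @ $21 + 78 @ $26 = $3,293
Jun 12, 106 sold [LIFO — newest first]: 66 @ $25 + 40 @ $26 = $2,690
Jun 14, 21 sold [LIFO — newest first]: 21 @ $26 = $546
Total COGS = $3,276 + $3,293 + $2,690 + $546 = $9,805
Ending inventory: 20 @ $26 = $520

COGS = $9,805; ending inventory = $520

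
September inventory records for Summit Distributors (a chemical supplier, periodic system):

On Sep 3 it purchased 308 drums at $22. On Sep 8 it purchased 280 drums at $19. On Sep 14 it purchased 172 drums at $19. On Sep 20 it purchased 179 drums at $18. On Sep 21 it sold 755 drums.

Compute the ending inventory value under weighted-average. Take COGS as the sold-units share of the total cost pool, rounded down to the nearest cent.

Sep 21, sell 755: 755/939 × $18,586.00 → $14,944.01
Ending inventory (cost pool remaining) = $3,641.99

Ending inventory = $3,641.99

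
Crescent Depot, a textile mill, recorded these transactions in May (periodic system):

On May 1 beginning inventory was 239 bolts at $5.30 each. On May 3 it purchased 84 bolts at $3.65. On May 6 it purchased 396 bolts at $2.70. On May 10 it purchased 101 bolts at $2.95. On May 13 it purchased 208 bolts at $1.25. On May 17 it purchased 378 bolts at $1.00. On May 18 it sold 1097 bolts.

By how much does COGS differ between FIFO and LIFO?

$1,213.20

FIFO COGS: 239 @ $5.30 + 84 @ $3.65 + 396 @ $2.70 + 101 @ $2.95 + 208 @ $1.25 + 69 @ $1.00 = $3,269.45
LIFO COGS: 378 @ $1.00 + 208 @ $1.25 + 101 @ $2.95 + 396 @ $2.70 + 14 @ $3.65 = $2,056.25
Difference = |$3,269.45 − $2,056.25| = $1,213.20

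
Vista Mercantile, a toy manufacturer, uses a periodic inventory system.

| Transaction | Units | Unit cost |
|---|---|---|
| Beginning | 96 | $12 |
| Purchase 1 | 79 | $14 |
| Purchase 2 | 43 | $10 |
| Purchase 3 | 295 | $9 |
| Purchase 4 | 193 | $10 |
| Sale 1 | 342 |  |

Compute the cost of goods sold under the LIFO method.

Sale 1 (342) [LIFO — newest first]: 193 @ $10 + 149 @ $9 = $3,271
Ending inventory: 96 @ $12 + 79 @ $14 + 43 @ $10 + 146 @ $9 = $4,002

COGS = $3,271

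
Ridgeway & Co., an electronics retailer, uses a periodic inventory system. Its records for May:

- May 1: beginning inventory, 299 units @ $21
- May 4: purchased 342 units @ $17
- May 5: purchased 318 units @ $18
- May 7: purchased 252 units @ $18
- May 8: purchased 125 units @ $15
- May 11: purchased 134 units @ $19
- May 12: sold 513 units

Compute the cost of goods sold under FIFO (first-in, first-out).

May 12, 513 sold [FIFO — oldest first]: 299 @ $21 + 214 @ $17 = $9,917
Ending inventory: 128 @ $17 + 318 @ $18 + 252 @ $18 + 125 @ $15 + 134 @ $19 = $16,857

COGS = $9,917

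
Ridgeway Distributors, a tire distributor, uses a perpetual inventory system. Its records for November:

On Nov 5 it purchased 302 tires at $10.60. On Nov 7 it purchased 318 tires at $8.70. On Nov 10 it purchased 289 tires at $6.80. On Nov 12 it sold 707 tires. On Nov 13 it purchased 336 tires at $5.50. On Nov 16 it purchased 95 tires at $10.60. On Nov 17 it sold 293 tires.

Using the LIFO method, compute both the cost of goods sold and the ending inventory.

COGS = $7,887.80; ending inventory = $2,900.20

Nov 12, 707 sold [LIFO — newest first]: 289 @ $6.80 + 318 @ $8.70 + 100 @ $10.60 = $5,791.80
Nov 17, 293 sold [LIFO — newest first]: 95 @ $10.60 + 198 @ $5.50 = $2,096.00
Total COGS = $5,791.80 + $2,096.00 = $7,887.80
Ending inventory: 202 @ $10.60 + 138 @ $5.50 = $2,900.20
Check: goods available $10,788.00 = COGS $7,887.80 + ending $2,900.20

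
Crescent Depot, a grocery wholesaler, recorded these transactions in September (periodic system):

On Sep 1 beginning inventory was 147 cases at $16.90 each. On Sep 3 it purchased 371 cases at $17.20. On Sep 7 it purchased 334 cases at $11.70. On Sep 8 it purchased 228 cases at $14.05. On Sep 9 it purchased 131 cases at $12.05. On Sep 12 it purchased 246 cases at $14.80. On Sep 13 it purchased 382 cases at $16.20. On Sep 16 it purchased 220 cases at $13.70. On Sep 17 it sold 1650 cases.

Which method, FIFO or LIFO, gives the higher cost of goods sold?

FIFO

FIFO COGS: 147 @ $16.90 + 371 @ $17.20 + 334 @ $11.70 + 228 @ $14.05 + 131 @ $12.05 + 246 @ $14.80 + 193 @ $16.20 = $24,322.65
LIFO COGS: 220 @ $13.70 + 382 @ $16.20 + 246 @ $14.80 + 131 @ $12.05 + 228 @ $14.05 + 334 @ $11.70 + 109 @ $17.20 = $23,407.75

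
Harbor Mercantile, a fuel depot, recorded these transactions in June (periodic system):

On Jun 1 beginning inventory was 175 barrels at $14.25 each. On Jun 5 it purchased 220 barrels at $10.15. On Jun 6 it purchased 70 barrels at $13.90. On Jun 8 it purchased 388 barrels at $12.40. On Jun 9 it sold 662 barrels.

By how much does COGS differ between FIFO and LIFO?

FIFO COGS: 175 @ $14.25 + 220 @ $10.15 + 70 @ $13.90 + 197 @ $12.40 = $8,142.55
LIFO COGS: 388 @ $12.40 + 70 @ $13.90 + 204 @ $10.15 = $7,854.80
Difference = |$8,142.55 − $7,854.80| = $287.75

$287.75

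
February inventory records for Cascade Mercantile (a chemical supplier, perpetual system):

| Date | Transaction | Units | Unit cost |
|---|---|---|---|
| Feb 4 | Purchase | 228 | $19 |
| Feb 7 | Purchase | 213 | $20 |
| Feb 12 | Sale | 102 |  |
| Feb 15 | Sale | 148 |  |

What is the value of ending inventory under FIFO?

Ending inventory = $3,820

Feb 12, 102 sold [FIFO — oldest first]: 102 @ $19 = $1,938
Feb 15, 148 sold [FIFO — oldest first]: 126 @ $19 + 22 @ $20 = $2,834
Total COGS = $1,938 + $2,834 = $4,772
Ending inventory: 191 @ $20 = $3,820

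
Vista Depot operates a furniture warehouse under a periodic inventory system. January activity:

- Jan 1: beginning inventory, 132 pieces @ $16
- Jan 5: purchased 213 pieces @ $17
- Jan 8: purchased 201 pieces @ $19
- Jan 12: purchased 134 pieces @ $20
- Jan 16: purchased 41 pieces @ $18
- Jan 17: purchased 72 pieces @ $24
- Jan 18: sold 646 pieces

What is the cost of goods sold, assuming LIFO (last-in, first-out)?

COGS = $12,331

Jan 18, 646 sold [LIFO — newest first]: 72 @ $24 + 41 @ $18 + 134 @ $20 + 201 @ $19 + 198 @ $17 = $12,331
Ending inventory: 132 @ $16 + 15 @ $17 = $2,367
Check: goods available $14,698 = COGS $12,331 + ending $2,367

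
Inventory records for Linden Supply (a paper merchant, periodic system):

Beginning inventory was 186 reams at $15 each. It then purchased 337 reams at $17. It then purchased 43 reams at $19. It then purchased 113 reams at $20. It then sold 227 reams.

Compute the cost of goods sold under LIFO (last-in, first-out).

COGS = $4,284

Sale 1 (227) [LIFO — newest first]: 113 @ $20 + 43 @ $19 + 71 @ $17 = $4,284
Ending inventory: 186 @ $15 + 266 @ $17 = $7,312
Check: goods available $11,596 = COGS $4,284 + ending $7,312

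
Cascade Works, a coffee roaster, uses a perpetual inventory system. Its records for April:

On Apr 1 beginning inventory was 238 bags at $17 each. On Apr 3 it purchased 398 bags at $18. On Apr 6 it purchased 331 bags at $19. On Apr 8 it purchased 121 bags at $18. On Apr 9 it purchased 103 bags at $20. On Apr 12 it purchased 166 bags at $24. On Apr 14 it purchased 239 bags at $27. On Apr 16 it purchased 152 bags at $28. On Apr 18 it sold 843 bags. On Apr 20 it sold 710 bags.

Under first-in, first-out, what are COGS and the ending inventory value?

COGS = $31,013; ending inventory = $5,417

Apr 18, 843 sold [FIFO — oldest first]: 238 @ $17 + 398 @ $18 + 207 @ $19 = $15,143
Apr 20, 710 sold [FIFO — oldest first]: 124 @ $19 + 121 @ $18 + 103 @ $20 + 166 @ $24 + 196 @ $27 = $15,870
Total COGS = $15,143 + $15,870 = $31,013
Ending inventory: 43 @ $27 + 152 @ $28 = $5,417
Check: goods available $36,430 = COGS $31,013 + ending $5,417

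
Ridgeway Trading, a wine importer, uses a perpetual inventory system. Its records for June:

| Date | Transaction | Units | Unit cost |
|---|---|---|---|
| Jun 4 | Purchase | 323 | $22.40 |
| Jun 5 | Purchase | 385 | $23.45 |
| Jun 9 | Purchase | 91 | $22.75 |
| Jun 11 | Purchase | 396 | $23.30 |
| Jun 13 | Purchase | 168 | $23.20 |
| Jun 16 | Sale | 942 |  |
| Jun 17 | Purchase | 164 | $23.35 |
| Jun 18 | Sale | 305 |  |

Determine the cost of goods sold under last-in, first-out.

COGS = $29,015.50

Jun 16, 942 sold [LIFO — newest first]: 168 @ $23.20 + 396 @ $23.30 + 91 @ $22.75 + 287 @ $23.45 = $21,924.80
Jun 18, 305 sold [LIFO — newest first]: 164 @ $23.35 + 98 @ $23.45 + 43 @ $22.40 = $7,090.70
Total COGS = $21,924.80 + $7,090.70 = $29,015.50
Ending inventory: 280 @ $22.40 = $6,272.00
Check: goods available $35,287.50 = COGS $29,015.50 + ending $6,272.00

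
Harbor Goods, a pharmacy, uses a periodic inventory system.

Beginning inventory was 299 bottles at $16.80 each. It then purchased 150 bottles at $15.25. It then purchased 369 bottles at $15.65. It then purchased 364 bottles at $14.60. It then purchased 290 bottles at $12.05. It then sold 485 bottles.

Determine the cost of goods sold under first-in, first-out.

Sale 1 (485) [FIFO — oldest first]: 299 @ $16.80 + 150 @ $15.25 + 36 @ $15.65 = $7,874.10
Ending inventory: 333 @ $15.65 + 364 @ $14.60 + 290 @ $12.05 = $14,020.35

COGS = $7,874.10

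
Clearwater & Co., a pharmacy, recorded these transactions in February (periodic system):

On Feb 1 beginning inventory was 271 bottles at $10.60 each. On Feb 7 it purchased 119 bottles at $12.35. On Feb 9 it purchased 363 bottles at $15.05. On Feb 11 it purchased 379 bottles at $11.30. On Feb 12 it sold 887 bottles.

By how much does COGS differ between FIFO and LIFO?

$171.50

FIFO COGS: 271 @ $10.60 + 119 @ $12.35 + 363 @ $15.05 + 134 @ $11.30 = $11,319.60
LIFO COGS: 379 @ $11.30 + 363 @ $15.05 + 119 @ $12.35 + 26 @ $10.60 = $11,491.10
Difference = |$11,319.60 − $11,491.10| = $171.50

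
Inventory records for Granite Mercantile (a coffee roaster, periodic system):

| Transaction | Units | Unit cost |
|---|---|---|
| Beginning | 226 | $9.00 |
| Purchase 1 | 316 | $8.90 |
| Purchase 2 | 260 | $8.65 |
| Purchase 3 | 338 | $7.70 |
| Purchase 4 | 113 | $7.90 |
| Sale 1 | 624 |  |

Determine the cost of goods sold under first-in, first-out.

Sale 1 (624) [FIFO — oldest first]: 226 @ $9.00 + 316 @ $8.90 + 82 @ $8.65 = $5,555.70
Ending inventory: 178 @ $8.65 + 338 @ $7.70 + 113 @ $7.90 = $5,035.00

COGS = $5,555.70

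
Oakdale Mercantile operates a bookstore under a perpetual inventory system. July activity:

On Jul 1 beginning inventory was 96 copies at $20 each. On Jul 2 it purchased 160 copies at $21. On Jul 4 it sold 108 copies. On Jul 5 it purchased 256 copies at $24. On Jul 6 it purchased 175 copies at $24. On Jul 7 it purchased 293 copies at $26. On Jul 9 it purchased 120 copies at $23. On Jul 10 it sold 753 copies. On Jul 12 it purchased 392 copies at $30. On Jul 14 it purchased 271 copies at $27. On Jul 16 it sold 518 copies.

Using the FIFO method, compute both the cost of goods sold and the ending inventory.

Jul 4, 108 sold [FIFO — oldest first]: 96 @ $20 + 12 @ $21 = $2,172
Jul 10, 753 sold [FIFO — oldest first]: 148 @ $21 + 256 @ $24 + 175 @ $24 + 174 @ $26 = $17,976
Jul 16, 518 sold [FIFO — oldest first]: 119 @ $26 + 120 @ $23 + 279 @ $30 = $14,224
Total COGS = $2,172 + $17,976 + $14,224 = $34,372
Ending inventory: 113 @ $30 + 271 @ $27 = $10,707

COGS = $34,372; ending inventory = $10,707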